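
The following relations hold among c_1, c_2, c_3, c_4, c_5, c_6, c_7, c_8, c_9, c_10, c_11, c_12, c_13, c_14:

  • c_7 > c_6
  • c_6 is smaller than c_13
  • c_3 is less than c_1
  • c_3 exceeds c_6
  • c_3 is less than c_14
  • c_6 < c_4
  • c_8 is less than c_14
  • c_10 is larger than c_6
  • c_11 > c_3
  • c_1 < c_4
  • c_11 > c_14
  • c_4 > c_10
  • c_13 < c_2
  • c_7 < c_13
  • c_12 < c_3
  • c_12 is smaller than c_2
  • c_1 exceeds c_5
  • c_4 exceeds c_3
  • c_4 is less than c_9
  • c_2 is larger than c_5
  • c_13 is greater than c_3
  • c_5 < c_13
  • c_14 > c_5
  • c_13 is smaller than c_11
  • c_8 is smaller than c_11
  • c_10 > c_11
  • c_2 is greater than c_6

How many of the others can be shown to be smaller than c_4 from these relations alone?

The elements the relations force below c_4 are c_5, c_8, c_12, c_6, c_3, c_14, c_7, c_1, c_13, c_11, c_10 — no chain reaches any other.
That is 11.

11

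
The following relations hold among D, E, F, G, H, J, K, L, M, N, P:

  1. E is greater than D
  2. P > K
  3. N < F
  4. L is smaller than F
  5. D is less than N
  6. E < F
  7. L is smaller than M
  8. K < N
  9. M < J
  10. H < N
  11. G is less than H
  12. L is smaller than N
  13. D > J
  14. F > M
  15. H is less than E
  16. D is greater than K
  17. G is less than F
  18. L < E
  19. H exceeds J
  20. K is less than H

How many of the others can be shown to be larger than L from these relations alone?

Directly above L: M, N, E, F.
One step further: J (5 so far).
One step further: H, D (7 so far).
Nothing else is reachable above L; 7 in all.

7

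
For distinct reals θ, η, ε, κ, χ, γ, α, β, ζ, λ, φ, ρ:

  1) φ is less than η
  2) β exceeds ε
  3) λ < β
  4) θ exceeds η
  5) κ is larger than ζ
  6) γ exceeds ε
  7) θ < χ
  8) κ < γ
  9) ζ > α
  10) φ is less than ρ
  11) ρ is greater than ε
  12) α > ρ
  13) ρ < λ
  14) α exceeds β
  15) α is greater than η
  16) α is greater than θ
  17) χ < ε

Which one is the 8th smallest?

The consecutive relations fix a unique order: φ < η < θ < χ < ε < ρ < λ < β < α < ζ < κ < γ.
The 8th smallest is β.

β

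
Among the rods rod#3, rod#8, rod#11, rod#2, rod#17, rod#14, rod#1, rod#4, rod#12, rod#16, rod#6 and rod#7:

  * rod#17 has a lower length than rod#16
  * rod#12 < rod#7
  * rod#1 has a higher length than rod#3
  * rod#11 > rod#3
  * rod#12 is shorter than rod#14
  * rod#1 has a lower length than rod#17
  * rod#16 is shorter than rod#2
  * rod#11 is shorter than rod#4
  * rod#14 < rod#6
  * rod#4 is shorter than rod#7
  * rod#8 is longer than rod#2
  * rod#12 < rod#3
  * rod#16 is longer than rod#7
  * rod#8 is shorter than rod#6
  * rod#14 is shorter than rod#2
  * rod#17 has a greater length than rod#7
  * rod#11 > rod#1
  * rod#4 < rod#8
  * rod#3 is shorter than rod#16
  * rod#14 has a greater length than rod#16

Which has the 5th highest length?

rod#16

Piecing the relations together gives one ordering: rod#12 < rod#3 < rod#1 < rod#11 < rod#4 < rod#7 < rod#17 < rod#16 < rod#14 < rod#2 < rod#8 < rod#6.
The 5th largest is rod#16.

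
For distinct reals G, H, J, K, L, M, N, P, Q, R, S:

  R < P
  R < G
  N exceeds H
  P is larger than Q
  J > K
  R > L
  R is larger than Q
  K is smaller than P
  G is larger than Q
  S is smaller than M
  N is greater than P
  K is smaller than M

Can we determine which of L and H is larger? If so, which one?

undetermined

Following every chain through L: above L we get R, G, P, N.
H is not reached, and no chain runs the other way from H to L.
So the given relations leave the order of L and H undetermined.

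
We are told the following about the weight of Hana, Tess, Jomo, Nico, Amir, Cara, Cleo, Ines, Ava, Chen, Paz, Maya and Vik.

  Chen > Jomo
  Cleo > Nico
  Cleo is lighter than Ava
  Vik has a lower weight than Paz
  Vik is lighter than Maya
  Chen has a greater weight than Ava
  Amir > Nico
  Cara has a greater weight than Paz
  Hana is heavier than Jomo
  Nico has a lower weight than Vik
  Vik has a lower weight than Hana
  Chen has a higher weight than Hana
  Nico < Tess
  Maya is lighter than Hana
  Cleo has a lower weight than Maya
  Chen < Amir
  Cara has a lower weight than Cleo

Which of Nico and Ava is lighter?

Nico < Vik < Paz < Cara < Cleo < Ava, by transitivity through Vik, Paz, Cara, Cleo.
So Nico < Ava; Nico is the lighter of the two.

Nico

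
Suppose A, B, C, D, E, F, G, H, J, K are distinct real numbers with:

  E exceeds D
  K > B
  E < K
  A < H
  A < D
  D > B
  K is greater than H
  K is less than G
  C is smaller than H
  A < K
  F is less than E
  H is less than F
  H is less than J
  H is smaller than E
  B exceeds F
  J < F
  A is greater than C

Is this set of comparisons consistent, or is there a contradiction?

The single ordering C < A < H < J < F < B < D < E < K < G satisfies every listed relation, so no contradiction arises.

consistent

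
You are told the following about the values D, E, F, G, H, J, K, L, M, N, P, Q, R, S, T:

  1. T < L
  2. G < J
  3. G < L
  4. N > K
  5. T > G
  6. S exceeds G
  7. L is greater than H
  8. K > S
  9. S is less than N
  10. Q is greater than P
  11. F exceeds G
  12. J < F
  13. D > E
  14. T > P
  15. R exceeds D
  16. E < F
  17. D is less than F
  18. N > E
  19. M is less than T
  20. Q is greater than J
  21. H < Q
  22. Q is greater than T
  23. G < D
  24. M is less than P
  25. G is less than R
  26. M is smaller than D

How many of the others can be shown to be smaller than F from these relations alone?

5

Directly below F: G, J, E, D.
One step further: M (5 so far).
No other element is forced below F by the given relations, so the count is 5.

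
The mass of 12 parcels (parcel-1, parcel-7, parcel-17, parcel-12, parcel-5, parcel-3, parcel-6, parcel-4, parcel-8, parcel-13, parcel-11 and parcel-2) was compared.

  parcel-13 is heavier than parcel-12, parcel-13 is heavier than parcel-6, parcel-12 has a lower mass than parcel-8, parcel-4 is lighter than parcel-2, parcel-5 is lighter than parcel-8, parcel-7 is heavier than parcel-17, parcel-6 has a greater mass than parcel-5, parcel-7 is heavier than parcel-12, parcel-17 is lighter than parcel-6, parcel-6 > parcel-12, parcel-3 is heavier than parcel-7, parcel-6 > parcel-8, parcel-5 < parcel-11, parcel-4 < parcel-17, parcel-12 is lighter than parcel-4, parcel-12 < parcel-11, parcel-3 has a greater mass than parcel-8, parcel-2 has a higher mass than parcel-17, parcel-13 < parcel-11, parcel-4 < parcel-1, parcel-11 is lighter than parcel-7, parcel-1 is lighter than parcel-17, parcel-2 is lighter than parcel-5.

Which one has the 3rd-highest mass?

parcel-11

Chaining the given pairs: parcel-12 < parcel-4 < parcel-1 < parcel-17 < parcel-2 < parcel-5 < parcel-8 < parcel-6 < parcel-13 < parcel-11 < parcel-7 < parcel-3.
The 3rd largest is parcel-11.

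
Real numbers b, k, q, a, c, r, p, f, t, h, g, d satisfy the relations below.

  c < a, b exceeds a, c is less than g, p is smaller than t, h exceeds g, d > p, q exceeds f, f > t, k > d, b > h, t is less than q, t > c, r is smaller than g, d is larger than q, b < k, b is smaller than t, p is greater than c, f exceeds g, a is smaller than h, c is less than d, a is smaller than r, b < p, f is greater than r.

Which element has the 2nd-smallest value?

Piecing the relations together gives one ordering: c < a < r < g < h < b < p < t < f < q < d < k.
The 2nd smallest is a.

a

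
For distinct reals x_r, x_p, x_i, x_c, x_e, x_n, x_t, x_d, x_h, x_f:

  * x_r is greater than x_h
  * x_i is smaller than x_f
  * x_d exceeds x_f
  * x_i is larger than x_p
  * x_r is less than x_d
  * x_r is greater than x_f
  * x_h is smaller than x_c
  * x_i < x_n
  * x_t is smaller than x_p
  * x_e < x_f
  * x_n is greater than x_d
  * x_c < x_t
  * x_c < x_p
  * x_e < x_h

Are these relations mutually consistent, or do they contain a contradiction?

The single ordering x_e < x_h < x_c < x_t < x_p < x_i < x_f < x_r < x_d < x_n satisfies every listed relation, so no contradiction arises.

consistent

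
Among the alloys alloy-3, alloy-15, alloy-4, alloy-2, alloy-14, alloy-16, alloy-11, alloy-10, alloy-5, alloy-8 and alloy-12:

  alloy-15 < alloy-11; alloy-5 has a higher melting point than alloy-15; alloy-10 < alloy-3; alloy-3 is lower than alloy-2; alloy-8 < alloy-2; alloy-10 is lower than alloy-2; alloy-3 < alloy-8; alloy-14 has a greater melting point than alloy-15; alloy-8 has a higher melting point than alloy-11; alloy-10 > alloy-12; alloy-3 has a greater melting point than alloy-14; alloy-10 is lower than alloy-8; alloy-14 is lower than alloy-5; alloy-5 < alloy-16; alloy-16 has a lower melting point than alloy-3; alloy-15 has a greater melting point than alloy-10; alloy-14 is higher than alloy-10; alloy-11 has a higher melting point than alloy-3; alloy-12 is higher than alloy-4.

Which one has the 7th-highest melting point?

alloy-14

Chaining the given pairs: alloy-4 < alloy-12 < alloy-10 < alloy-15 < alloy-14 < alloy-5 < alloy-16 < alloy-3 < alloy-11 < alloy-8 < alloy-2.
Counting 7 from the largest end gives alloy-14.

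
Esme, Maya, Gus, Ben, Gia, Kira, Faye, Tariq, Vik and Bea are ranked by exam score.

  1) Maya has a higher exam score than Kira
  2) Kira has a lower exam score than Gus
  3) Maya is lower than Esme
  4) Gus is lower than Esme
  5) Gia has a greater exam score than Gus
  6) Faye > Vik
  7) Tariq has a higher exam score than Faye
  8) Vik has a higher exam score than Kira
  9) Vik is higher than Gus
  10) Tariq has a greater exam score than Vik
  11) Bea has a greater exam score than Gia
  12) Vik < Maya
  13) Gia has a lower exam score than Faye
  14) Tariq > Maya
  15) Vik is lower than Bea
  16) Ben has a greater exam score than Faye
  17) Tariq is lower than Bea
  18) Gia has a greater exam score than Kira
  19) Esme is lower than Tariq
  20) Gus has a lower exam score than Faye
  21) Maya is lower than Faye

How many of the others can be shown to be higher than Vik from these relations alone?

6

Directly above Vik: Maya, Faye, Tariq, Bea.
One step further: Esme, Ben (6 so far).
No other element is forced above Vik by the given relations, so the count is 6.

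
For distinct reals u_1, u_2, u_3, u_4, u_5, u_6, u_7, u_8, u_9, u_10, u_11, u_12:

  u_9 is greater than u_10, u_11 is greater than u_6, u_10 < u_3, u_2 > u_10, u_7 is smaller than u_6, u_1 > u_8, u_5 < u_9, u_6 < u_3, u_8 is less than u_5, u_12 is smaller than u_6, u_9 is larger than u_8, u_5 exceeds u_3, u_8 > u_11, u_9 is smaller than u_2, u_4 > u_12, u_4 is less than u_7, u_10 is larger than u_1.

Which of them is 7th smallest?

u_1

The consecutive relations fix a unique order: u_12 < u_4 < u_7 < u_6 < u_11 < u_8 < u_1 < u_10 < u_3 < u_5 < u_9 < u_2.
Counting 7 from the smallest end gives u_1.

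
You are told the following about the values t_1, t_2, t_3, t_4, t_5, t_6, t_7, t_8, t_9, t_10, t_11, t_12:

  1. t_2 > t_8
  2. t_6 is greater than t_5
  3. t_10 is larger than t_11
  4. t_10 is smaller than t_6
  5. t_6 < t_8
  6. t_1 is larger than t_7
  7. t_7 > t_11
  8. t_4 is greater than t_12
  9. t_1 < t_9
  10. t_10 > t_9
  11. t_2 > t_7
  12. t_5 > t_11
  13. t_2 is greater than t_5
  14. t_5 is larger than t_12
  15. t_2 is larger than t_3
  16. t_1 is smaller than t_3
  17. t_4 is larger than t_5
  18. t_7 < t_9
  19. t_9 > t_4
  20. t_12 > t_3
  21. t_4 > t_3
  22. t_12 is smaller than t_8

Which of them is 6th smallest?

The consecutive relations fix a unique order: t_11 < t_7 < t_1 < t_3 < t_12 < t_5 < t_4 < t_9 < t_10 < t_6 < t_8 < t_2.
Counting 6 from the smallest end gives t_5.

t_5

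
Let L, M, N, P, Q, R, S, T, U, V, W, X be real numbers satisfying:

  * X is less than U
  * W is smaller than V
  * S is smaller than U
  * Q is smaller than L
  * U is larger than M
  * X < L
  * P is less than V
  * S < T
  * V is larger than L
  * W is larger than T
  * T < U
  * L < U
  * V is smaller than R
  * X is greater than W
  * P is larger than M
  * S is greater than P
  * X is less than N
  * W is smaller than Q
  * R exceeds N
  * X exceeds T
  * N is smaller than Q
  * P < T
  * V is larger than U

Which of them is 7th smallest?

Chaining the given pairs: M < P < S < T < W < X < N < Q < L < U < V < R.
Counting 7 from the smallest end gives N.

N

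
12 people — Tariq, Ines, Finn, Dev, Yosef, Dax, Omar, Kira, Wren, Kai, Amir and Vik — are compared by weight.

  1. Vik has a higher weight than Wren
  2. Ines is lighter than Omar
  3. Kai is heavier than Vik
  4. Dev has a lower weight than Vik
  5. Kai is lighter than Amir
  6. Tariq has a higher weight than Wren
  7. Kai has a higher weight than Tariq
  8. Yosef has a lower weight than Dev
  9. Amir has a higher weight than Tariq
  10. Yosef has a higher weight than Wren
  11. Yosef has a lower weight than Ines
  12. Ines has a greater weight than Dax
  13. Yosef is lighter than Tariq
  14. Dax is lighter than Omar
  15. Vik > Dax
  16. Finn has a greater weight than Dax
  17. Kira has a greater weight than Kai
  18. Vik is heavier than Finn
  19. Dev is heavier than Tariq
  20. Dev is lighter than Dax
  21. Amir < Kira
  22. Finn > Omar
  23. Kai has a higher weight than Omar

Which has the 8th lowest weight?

Finn

The consecutive relations fix a unique order: Wren < Yosef < Tariq < Dev < Dax < Ines < Omar < Finn < Vik < Kai < Amir < Kira.
The 8th smallest is Finn.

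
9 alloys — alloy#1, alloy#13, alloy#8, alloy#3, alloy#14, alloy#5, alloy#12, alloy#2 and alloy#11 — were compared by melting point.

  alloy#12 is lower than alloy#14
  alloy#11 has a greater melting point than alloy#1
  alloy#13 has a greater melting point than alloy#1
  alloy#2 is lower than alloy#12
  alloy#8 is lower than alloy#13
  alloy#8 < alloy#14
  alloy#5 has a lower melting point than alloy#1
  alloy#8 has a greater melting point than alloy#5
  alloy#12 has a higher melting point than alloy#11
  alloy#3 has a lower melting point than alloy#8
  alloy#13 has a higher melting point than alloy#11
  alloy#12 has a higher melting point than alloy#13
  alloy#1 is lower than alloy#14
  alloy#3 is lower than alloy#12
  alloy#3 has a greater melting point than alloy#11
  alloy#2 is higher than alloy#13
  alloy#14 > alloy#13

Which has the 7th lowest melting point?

alloy#2

Piecing the relations together gives one ordering: alloy#5 < alloy#1 < alloy#11 < alloy#3 < alloy#8 < alloy#13 < alloy#2 < alloy#12 < alloy#14.
The 7th smallest is alloy#2.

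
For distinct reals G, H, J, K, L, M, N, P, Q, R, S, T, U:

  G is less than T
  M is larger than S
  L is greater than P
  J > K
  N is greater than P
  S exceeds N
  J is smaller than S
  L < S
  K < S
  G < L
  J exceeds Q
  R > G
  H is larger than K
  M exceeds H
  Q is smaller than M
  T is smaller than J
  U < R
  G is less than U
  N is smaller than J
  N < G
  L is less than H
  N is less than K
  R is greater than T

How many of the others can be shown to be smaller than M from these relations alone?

10

From M the given relations immediately reach Q, H, S.
From those, N, L, K, J — 7 in total.
From those, P, G, T — 10 in total.
No other element is forced below M by the given relations, so the count is 10.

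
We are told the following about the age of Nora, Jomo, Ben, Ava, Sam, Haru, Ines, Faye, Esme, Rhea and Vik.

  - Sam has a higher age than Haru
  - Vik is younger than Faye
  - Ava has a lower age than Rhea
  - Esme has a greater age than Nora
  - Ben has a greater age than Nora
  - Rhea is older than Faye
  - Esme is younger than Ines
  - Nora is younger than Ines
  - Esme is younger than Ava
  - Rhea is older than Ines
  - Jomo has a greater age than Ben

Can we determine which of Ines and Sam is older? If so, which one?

undetermined

Following every chain through Sam: below Sam we get Haru.
Ines is not reached, and no chain runs the other way from Ines to Sam.
So the given relations leave the order of Sam and Ines undetermined.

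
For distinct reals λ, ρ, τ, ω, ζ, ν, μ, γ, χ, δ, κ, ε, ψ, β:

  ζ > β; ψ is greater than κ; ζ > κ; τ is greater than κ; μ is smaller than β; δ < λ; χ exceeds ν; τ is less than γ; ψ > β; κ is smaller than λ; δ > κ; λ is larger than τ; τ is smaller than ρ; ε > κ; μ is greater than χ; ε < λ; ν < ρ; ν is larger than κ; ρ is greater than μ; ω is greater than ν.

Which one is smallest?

κ

Chaining upward from κ: directly above it, τ, ν, ε, δ, ψ, ζ, λ; then ω, χ, ρ, γ; then μ; then β.
That covers every other element, and nothing is given below κ, so κ is the smallest.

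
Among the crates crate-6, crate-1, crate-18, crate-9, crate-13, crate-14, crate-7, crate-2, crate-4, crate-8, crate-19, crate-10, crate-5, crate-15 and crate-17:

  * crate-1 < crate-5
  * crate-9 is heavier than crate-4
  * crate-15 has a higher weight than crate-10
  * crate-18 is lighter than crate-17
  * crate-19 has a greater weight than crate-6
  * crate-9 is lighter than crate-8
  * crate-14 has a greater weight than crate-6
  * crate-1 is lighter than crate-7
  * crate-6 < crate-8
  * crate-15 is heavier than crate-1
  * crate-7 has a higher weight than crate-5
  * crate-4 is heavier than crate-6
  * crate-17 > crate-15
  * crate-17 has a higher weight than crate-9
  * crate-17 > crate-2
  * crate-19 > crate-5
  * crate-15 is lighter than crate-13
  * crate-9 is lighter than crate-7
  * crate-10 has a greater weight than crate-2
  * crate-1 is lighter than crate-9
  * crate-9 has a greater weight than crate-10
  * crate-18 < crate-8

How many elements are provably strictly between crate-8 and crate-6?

The relations place crate-6 below crate-8. An element lies strictly between them when it is forced above crate-6 and also forced below crate-8.
Above crate-6: {crate-14, crate-4, crate-9, crate-19, crate-17, crate-7}. Below crate-8: {crate-1, crate-18, crate-2, crate-10, crate-4, crate-9}.
Intersection: {crate-4, crate-9} — 2.

2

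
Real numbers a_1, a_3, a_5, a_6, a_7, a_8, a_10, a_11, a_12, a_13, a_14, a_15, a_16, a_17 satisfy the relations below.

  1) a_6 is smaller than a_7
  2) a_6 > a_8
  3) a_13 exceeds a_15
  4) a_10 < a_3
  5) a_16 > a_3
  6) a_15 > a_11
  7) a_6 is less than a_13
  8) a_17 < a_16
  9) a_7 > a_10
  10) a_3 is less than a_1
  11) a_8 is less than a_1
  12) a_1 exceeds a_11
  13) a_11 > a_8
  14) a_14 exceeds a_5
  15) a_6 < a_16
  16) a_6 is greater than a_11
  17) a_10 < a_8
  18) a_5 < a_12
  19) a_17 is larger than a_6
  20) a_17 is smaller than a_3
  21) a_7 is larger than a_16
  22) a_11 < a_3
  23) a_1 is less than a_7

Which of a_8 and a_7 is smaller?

Following the relations from a_8: a_8 < a_11 < a_6 < a_17 < a_3 < a_16 < a_7.
So a_8 < a_7; a_8 is the smaller of the two.

a_8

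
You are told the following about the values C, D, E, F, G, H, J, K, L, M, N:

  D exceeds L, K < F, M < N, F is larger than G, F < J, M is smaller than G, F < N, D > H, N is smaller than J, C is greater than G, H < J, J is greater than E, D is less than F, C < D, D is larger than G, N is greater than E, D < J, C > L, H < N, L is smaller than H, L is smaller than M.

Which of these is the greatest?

J

L is not greatest since L < H; K is not greatest since K < F; H is not greatest since H < D; M is not greatest since M < N; E is not greatest since E < N; G is not greatest since G < D; C is not greatest since C < D; D is not greatest since D < J; F is not greatest since F < N; N is not greatest since N < J.
Only J has nothing above it, so J is the greatest.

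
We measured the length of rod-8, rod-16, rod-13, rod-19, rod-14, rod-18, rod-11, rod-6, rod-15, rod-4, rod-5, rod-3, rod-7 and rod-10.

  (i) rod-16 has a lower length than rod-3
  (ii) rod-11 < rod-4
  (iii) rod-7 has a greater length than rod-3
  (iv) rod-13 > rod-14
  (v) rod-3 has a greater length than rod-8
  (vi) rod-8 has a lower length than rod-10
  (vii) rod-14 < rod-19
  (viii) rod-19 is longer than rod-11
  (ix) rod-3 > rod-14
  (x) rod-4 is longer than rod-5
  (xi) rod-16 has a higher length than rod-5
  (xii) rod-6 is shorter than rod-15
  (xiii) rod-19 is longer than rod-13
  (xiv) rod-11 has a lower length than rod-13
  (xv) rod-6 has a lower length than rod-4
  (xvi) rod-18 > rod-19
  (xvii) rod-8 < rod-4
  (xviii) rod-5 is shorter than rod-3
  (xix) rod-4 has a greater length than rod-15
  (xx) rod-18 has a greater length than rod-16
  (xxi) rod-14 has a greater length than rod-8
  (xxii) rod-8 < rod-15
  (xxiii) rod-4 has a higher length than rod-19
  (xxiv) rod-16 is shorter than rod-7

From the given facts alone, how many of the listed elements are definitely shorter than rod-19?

The elements the relations force below rod-19 are rod-8, rod-14, rod-11, rod-13 — no chain reaches any other.
That is 4.

4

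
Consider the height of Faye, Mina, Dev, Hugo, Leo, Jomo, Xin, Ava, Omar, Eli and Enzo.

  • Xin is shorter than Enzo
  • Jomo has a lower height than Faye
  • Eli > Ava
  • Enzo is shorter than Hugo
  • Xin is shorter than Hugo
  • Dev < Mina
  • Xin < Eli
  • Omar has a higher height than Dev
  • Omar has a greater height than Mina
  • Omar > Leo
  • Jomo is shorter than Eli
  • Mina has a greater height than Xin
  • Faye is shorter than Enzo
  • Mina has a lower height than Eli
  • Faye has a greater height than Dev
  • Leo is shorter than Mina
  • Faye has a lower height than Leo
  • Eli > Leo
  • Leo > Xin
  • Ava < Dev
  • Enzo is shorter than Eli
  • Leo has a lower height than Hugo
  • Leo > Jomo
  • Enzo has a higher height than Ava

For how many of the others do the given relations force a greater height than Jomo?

The elements the relations force above Jomo are Faye, Leo, Mina, Enzo, Omar, Eli, Hugo — no chain reaches any other.
That is 7.

7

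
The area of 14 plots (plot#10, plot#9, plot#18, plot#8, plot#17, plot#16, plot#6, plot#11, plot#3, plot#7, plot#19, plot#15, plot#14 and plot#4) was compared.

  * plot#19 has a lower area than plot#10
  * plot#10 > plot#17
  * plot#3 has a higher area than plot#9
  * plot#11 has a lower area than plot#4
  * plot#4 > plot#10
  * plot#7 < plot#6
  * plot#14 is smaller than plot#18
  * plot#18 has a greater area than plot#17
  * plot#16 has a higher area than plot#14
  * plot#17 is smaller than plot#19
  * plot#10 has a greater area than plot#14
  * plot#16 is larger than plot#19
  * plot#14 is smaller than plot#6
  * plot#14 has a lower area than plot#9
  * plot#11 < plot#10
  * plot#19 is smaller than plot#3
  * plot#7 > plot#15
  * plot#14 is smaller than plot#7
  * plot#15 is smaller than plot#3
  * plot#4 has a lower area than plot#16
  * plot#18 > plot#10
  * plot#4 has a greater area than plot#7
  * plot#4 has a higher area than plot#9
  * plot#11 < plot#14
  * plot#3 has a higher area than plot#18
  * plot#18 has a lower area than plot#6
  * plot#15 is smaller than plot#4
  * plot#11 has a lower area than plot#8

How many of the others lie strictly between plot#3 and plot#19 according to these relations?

2

Chaining upward from plot#19 reaches: plot#10, plot#18, plot#4, plot#6, plot#16.
Chaining downward from plot#3 reaches: plot#11, plot#15, plot#14, plot#17, plot#9, plot#10, plot#18.
Strictly between plot#19 and plot#3 are those in both lists: plot#10, plot#18 — 2 elements.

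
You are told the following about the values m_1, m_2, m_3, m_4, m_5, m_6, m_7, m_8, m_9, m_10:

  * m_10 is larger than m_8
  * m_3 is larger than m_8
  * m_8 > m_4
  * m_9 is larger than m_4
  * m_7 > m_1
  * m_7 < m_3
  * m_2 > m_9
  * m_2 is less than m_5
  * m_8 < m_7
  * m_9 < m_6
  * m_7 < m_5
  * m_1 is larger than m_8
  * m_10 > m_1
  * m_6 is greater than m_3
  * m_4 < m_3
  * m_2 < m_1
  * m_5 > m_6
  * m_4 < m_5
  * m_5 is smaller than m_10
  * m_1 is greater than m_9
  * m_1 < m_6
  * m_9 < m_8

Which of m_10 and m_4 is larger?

m_10

Following the relations from m_4: m_4 < m_9 < m_2 < m_1 < m_7 < m_3 < m_6 < m_5 < m_10.
So m_4 < m_10; m_10 is the larger of the two.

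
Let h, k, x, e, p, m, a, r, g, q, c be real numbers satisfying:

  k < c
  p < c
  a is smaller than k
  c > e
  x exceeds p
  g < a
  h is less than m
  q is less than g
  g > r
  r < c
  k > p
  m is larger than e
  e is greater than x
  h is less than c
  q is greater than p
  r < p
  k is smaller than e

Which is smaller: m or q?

q

q < g and g < a give q < a.
With a < k: q < g < a < k.
Then k < e extends the chain to e.
With e < m: q < g < a < k < e < m.
So q < m; q is the smaller of the two.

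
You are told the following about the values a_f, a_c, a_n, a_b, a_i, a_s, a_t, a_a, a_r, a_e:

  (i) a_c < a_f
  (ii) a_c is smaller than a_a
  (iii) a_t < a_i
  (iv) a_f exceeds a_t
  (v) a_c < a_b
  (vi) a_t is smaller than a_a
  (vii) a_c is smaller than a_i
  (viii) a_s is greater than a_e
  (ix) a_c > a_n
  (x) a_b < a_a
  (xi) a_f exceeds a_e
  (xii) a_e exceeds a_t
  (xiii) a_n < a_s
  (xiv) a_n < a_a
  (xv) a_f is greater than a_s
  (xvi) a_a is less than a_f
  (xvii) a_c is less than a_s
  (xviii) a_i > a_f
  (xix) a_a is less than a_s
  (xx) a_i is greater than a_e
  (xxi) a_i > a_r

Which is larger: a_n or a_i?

a_i

Following the relations from a_n: a_n < a_c < a_b < a_a < a_s < a_f < a_i.
So a_n < a_i; a_i is the larger of the two.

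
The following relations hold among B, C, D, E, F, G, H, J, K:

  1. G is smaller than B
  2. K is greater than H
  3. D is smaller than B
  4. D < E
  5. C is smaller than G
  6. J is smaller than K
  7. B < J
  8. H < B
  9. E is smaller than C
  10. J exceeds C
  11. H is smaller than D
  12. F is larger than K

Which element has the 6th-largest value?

C

Piecing the relations together gives one ordering: H < D < E < C < G < B < J < K < F.
The 6th largest is C.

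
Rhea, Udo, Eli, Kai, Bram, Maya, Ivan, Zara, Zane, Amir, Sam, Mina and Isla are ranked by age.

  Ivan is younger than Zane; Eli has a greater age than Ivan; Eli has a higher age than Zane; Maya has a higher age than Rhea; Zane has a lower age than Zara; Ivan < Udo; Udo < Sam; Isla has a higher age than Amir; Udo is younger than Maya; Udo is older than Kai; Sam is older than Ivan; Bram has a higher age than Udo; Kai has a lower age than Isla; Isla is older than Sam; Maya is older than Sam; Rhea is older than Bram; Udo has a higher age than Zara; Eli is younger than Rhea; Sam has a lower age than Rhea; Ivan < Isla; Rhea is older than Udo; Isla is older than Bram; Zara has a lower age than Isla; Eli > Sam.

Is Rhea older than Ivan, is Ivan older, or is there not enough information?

Ivan < Zane and Zane < Zara give Ivan < Zara.
With Zara < Udo: Ivan < Zane < Zara < Udo.
With Udo < Sam: Ivan < Zane < Zara < Udo < Sam.
Then Sam < Eli extends the chain to Eli.
With Eli < Rhea: Ivan < Zane < Zara < Udo < Sam < Eli < Rhea.
So Rhea is older.

Rhea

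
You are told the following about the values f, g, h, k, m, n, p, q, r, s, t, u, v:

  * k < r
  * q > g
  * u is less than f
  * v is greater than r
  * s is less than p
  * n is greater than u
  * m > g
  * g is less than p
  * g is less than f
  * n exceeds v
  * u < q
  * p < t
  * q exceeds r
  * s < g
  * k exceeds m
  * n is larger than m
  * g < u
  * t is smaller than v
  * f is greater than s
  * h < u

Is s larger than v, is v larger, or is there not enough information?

v

The relevant relations are s < g; g < m; m < k; k < r; r < v.
Together: s < g < m < k < r < v.
So v is larger.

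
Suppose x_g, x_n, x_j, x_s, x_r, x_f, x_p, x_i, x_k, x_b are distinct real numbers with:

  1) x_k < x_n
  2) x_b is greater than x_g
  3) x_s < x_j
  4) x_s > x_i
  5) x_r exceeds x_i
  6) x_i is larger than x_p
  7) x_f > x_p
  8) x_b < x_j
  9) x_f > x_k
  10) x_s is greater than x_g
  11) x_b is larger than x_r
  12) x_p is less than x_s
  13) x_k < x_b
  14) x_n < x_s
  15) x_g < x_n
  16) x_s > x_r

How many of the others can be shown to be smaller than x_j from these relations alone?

8

The elements the relations force below x_j are x_g, x_k, x_p, x_i, x_n, x_r, x_b, x_s — no chain reaches any other.
That is 8.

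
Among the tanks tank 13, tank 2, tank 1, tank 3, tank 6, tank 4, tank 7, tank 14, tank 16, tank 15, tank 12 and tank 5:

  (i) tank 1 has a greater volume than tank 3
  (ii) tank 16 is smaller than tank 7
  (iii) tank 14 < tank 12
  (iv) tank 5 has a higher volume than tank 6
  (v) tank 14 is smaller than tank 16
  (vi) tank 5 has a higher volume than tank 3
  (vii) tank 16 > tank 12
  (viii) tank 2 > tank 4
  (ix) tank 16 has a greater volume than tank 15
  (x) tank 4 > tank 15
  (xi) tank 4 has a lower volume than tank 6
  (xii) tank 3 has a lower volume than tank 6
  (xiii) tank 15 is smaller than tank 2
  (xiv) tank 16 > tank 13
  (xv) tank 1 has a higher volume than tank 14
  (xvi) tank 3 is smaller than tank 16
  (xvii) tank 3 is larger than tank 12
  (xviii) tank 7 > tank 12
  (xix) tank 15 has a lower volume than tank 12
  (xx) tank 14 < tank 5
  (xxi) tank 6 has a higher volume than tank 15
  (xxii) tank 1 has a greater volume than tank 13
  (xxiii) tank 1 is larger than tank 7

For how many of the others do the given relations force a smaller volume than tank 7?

6

Directly below tank 7: tank 12, tank 16.
One step further: tank 15, tank 14, tank 3, tank 13 (6 so far).
No other element is forced below tank 7 by the given relations, so the count is 6.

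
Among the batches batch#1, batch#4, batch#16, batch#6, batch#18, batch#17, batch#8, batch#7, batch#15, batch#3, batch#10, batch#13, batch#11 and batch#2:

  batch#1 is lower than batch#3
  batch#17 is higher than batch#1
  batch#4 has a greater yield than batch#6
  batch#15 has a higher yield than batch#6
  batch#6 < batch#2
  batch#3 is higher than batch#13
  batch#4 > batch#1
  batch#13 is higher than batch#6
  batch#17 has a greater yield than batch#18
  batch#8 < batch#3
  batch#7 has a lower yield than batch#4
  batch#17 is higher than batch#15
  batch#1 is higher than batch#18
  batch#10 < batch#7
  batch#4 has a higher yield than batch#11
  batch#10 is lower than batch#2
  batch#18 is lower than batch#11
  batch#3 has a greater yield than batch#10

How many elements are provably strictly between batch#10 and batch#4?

1

The relations place batch#10 below batch#4. An element lies strictly between them when it is forced above batch#10 and also forced below batch#4.
Above batch#10: {batch#2, batch#7, batch#3}. Below batch#4: {batch#18, batch#6, batch#7, batch#11, batch#1}.
Intersection: {batch#7} — 1.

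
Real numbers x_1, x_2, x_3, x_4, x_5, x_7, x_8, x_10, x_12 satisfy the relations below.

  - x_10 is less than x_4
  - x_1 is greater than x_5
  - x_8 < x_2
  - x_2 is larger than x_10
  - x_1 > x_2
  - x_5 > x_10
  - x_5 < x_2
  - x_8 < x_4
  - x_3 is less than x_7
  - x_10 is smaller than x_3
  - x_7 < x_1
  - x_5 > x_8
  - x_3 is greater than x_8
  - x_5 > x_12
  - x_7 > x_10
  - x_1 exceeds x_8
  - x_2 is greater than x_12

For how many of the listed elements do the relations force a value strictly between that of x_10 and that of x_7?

The relations place x_10 below x_7. An element lies strictly between them when it is forced above x_10 and also forced below x_7.
Above x_10: {x_5, x_4, x_2, x_3, x_1}. Below x_7: {x_8, x_3}.
Intersection: {x_3} — 1.

1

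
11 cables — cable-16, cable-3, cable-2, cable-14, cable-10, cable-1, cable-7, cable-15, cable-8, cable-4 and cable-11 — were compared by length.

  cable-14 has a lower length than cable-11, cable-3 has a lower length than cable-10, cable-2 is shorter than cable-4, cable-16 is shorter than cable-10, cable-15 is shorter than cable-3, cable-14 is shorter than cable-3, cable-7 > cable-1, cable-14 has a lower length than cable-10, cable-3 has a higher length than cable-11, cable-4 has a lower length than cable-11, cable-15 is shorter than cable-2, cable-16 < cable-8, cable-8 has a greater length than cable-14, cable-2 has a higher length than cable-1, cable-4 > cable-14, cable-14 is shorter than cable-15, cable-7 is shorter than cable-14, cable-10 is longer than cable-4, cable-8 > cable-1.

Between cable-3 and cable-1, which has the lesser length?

cable-1 < cable-7 and cable-7 < cable-14 give cable-1 < cable-14.
Then cable-14 < cable-15 extends the chain to cable-15.
With cable-15 < cable-2: cable-1 < cable-7 < cable-14 < cable-15 < cable-2.
With cable-2 < cable-4: cable-1 < cable-7 < cable-14 < cable-15 < cable-2 < cable-4.
With cable-4 < cable-11: cable-1 < cable-7 < cable-14 < cable-15 < cable-2 < cable-4 < cable-11.
With cable-11 < cable-3: cable-1 < cable-7 < cable-14 < cable-15 < cable-2 < cable-4 < cable-11 < cable-3.
So cable-1 < cable-3; cable-1 is the shorter of the two.

cable-1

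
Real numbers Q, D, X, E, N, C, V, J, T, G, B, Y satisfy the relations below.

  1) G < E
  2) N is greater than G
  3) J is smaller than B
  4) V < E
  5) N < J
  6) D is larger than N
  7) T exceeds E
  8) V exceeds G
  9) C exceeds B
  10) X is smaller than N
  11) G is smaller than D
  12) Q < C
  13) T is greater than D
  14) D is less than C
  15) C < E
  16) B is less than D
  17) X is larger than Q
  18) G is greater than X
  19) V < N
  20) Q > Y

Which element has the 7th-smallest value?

J

The consecutive relations fix a unique order: Y < Q < X < G < V < N < J < B < D < C < E < T.
The 7th smallest is J.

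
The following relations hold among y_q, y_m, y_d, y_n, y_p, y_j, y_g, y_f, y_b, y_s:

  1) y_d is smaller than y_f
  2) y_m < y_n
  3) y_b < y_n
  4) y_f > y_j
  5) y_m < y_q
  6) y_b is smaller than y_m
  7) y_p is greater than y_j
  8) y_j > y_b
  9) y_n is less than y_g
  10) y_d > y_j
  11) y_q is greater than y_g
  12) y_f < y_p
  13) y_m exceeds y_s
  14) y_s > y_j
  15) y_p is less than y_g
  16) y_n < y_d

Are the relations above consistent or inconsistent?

Every relation is compatible with y_b < y_j < y_s < y_m < y_n < y_d < y_f < y_p < y_g < y_q; the set is consistent.

consistent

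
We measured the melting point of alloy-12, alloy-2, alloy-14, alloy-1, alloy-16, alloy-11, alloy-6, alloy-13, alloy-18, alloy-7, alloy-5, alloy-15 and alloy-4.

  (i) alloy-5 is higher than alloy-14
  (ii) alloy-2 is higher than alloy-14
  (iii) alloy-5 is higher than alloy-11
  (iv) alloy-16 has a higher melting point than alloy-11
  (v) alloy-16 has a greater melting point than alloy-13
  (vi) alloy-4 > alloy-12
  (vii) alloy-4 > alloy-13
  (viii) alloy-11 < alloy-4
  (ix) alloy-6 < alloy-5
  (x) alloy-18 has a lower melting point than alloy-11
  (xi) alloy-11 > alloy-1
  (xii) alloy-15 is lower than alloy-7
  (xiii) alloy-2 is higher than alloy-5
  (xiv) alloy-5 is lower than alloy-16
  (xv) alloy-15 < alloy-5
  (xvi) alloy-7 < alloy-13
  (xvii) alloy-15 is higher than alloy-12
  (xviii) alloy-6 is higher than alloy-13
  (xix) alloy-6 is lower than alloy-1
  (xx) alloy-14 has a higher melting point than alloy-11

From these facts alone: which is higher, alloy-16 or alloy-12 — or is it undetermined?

alloy-12 < alloy-15 < alloy-7 < alloy-13 < alloy-6 < alloy-1 < alloy-11 < alloy-14 < alloy-5 < alloy-16, by transitivity through alloy-15, alloy-7, alloy-13, alloy-6, alloy-1, alloy-11, alloy-14, alloy-5.
So alloy-16 is higher.

alloy-16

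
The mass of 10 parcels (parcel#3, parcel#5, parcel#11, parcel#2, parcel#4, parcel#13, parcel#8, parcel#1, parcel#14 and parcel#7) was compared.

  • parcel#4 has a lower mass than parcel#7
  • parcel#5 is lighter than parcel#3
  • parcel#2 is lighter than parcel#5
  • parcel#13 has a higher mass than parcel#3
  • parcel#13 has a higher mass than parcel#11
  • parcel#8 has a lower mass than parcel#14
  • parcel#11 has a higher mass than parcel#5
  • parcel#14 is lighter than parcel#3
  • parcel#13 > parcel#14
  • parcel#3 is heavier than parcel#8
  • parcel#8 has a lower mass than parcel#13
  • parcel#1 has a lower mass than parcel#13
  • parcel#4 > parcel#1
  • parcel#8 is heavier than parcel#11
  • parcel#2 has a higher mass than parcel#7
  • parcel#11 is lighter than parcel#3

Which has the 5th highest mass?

Piecing the relations together gives one ordering: parcel#1 < parcel#4 < parcel#7 < parcel#2 < parcel#5 < parcel#11 < parcel#8 < parcel#14 < parcel#3 < parcel#13.
The 5th largest is parcel#11.

parcel#11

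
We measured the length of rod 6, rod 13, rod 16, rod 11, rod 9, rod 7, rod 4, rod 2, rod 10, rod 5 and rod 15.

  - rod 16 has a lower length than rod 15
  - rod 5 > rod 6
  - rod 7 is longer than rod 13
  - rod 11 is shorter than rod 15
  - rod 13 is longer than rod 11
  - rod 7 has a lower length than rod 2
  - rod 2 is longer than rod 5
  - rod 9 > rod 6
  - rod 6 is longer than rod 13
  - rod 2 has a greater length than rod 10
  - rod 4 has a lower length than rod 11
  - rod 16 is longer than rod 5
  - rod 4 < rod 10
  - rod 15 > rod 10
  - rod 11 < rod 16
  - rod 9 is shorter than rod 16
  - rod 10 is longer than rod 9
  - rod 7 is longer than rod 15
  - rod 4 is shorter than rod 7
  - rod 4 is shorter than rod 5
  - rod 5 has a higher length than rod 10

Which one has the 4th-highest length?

rod 16

Piecing the relations together gives one ordering: rod 4 < rod 11 < rod 13 < rod 6 < rod 9 < rod 10 < rod 5 < rod 16 < rod 15 < rod 7 < rod 2.
Counting 4 from the largest end gives rod 16.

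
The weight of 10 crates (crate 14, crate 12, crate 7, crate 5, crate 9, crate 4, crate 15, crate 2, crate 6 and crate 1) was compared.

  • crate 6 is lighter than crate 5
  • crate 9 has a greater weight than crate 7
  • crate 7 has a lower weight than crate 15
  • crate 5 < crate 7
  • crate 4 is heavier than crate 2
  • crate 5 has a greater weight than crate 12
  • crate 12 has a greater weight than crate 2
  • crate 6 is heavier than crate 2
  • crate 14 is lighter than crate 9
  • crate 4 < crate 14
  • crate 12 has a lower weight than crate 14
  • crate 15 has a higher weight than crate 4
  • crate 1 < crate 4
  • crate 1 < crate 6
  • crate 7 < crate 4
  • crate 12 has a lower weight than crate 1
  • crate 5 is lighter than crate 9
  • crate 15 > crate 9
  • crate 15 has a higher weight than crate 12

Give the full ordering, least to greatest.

Each adjacent pair is fixed by a given relation: crate 2 < crate 12; crate 12 < crate 1; crate 1 < crate 6; crate 6 < crate 5; crate 5 < crate 7; crate 7 < crate 4; crate 4 < crate 14; crate 14 < crate 9; crate 9 < crate 15. Chaining them end to end gives the full order.

crate 2 < crate 12 < crate 1 < crate 6 < crate 5 < crate 7 < crate 4 < crate 14 < crate 9 < crate 15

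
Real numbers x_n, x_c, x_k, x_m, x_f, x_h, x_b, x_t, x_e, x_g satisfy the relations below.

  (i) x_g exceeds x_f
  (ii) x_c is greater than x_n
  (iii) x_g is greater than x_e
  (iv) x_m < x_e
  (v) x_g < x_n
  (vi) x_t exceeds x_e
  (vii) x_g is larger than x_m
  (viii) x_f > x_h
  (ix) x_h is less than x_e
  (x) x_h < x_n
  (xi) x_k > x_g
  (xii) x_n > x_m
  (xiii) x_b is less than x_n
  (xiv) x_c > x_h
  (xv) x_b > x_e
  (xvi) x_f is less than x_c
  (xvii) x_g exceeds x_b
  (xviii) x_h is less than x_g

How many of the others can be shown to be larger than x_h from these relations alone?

8

Directly above x_h: x_e, x_f, x_g, x_n, x_c.
One step further: x_b, x_t, x_k (8 so far).
No other element is forced above x_h by the given relations, so the count is 8.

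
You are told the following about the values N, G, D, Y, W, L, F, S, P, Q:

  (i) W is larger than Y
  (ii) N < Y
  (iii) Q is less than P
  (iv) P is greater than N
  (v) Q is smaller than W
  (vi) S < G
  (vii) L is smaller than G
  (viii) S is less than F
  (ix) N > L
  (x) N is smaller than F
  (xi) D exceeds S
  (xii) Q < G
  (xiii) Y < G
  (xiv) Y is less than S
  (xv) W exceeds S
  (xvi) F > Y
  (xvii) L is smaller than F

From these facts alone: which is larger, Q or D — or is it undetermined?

undetermined

Following every chain through Q: above Q we get P, W, G.
D is not reached, and no chain runs the other way from D to Q.
So the given relations leave the order of Q and D undetermined.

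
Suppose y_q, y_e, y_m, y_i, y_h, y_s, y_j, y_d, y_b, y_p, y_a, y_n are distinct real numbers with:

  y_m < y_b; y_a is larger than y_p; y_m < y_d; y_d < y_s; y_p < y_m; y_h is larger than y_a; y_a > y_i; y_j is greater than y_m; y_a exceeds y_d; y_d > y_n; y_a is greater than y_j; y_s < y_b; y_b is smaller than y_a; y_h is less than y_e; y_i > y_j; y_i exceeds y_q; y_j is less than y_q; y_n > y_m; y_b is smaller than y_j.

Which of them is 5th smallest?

y_s

Chaining the given pairs: y_p < y_m < y_n < y_d < y_s < y_b < y_j < y_q < y_i < y_a < y_h < y_e.
Counting 5 from the smallest end gives y_s.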